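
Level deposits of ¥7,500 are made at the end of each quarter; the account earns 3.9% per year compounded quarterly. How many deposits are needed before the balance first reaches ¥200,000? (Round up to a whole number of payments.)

24 payments

Periodic rate r = 0.039/4 per quarter; n is counted in quarters.
Ordinary annuity FV: 200,000 = 7,500 × [((1+r)^n − 1)/r].
(1+r)^n = 1 + 200,000 × r / 7,500, so n = ln(1 + 200,000·r/7,500) / ln(1+r) = 23.82.
Round up to a whole number of payments: n = 24.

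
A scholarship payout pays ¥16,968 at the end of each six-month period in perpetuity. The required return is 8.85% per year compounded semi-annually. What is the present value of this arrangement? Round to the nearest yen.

¥383,458

Periodic rate r = 0.0885/2 per half-year.
Level perpetuity: PV = PMT / r = 16,968 / (0.0885/2) = ¥383,458.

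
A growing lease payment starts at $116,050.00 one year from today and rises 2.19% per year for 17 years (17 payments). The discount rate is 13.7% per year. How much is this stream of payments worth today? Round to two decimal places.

Periodic rate r = 0.137 per year.
Growing ordinary annuity: PV = PMT₁ × [1 − ((1+g)/(1+r))^n] / (r − g) = 116,050 × [1 − ((1+0.0219)/(1+r))^17] / (r − 0.0219) = $843,973.69.

$843,973.69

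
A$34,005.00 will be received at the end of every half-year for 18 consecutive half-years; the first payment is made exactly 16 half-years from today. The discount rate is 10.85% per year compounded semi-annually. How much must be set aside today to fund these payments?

Ordinary annuity of 18 payments, first payment at period 16.
Periodic rate r = 0.1085/2 per half-year; n is counted in half-years.
The ordinary-annuity PV formula values the stream one period before the first payment (period 15); discount that back 15 periods:
PV₀ = 34,005 × [1 − (1+r)^−18] / r × (1+r)^−15 = A$174,135.84

A$174,135.84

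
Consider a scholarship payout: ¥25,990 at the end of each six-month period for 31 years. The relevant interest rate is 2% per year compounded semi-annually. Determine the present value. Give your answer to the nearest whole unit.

¥1,196,570

This is an ordinary annuity: 62 payments of ¥25,990 at the end of each six-month period.
Periodic rate r = 0.02/2 per half-year; n is counted in half-years.
PV = PMT × [(1 − (1+r)^−n)/r] = 25,990 × [1 − (1+r)^−62] / r = ¥1,196,570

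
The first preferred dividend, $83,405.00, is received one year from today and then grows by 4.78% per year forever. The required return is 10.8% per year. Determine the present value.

$1,385,465.12

Periodic rate r = 0.108 per year.
Growing perpetuity (Gordon): PV = PMT₁ / (r − g) = 83,405 / (r − 0.0478) = $1,385,465.12.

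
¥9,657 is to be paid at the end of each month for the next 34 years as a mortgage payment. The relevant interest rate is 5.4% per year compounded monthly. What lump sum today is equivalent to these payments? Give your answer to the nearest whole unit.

¥1,802,400

This is an ordinary annuity: 408 payments of ¥9,657 at the end of each month.
Periodic rate r = 0.054/12 per month; n is counted in months.
PV = PMT × [(1 − (1+r)^−n)/r] = 9,657 × [1 − (1+r)^−408] / r = ¥1,802,400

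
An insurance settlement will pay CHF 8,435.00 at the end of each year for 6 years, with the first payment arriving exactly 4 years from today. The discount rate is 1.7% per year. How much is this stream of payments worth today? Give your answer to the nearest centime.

CHF 45,376.41

Ordinary annuity of 6 payments, first payment at period 4.
Periodic rate r = 0.017 per year.
The ordinary-annuity PV formula values the stream one period before the first payment (period 3); discount that back 3 periods:
PV₀ = 8,435 × [1 − (1+r)^−6] / r × (1+r)^−3 = CHF 45,376.41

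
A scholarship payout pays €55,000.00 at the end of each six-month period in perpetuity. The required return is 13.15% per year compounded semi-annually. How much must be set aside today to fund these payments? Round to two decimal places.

€836,501.90

Periodic rate r = 0.1315/2 per half-year.
Level perpetuity: PV = PMT / r = 55,000 / (0.1315/2) = €836,501.90.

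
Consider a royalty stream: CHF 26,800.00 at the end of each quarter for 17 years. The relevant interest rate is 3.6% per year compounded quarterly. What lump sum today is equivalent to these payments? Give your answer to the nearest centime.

CHF 1,358,605.79

This is an ordinary annuity: 68 payments of CHF 26,800.00 at the end of each quarter.
Periodic rate r = 0.036/4 per quarter; n is counted in quarters.
PV = PMT × [(1 − (1+r)^−n)/r] = 26,800 × [1 − (1+r)^−68] / r = CHF 1,358,605.79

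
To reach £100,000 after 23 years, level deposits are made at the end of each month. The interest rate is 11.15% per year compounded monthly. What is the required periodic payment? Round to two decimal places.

£78.47

Level ordinary annuity; solve FV = PMT × [((1+r)^n − 1)/r] for PMT.
Periodic rate r = 0.1115/12 per month; n is counted in months.
With n = 276: PMT = 100,000 / ([((1+r)^n − 1)/r]) = £78.47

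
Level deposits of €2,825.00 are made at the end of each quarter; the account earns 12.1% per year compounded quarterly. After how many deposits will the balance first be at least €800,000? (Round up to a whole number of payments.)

76 payments

Periodic rate r = 0.121/4 per quarter; n is counted in quarters.
Ordinary annuity FV: 800,000 = 2,825 × [((1+r)^n − 1)/r].
(1+r)^n = 1 + 800,000 × r / 2,825, so n = ln(1 + 800,000·r/2,825) / ln(1+r) = 75.78.
Round up to a whole number of payments: n = 76.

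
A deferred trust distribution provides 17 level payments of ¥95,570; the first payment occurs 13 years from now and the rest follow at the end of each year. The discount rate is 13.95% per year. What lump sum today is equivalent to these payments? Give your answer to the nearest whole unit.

¥127,422

Ordinary annuity of 17 payments, first payment at period 13.
Periodic rate r = 0.1395 per year.
The ordinary-annuity PV formula values the stream one period before the first payment (period 12); discount that back 12 periods:
PV₀ = 95,570 × [1 − (1+r)^−17] / r × (1+r)^−12 = ¥127,422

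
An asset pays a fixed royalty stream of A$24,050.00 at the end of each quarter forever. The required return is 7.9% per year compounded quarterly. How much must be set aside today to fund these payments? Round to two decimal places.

A$1,217,721.52

Periodic rate r = 0.079/4 per quarter.
Level perpetuity: PV = PMT / r = 24,050 / (0.079/4) = A$1,217,721.52.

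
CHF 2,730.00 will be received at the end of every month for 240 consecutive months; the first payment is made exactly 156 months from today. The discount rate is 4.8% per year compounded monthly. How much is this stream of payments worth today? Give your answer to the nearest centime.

CHF 226,579.66

Ordinary annuity of 240 payments, first payment at period 156.
Periodic rate r = 0.048/12 per month; n is counted in months.
The ordinary-annuity PV formula values the stream one period before the first payment (period 155); discount that back 155 periods:
PV₀ = 2,730 × [1 − (1+r)^−240] / r × (1+r)^−155 = CHF 226,579.66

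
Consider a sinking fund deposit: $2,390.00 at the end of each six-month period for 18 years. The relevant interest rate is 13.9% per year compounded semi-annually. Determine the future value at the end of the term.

This is an ordinary annuity: 36 deposits of $2,390.00 at the end of each six-month period.
Periodic rate r = 0.139/2 per half-year; n is counted in half-years.
FV = PMT × [((1+r)^n − 1)/r] = 2,390 × [(1+r)^36 − 1] / r = $351,908.65

$351,908.65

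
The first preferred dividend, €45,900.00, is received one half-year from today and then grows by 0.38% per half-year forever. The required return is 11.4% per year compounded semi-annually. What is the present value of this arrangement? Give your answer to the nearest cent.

€862,781.95

Periodic rate r = 0.114/2 per half-year.
Growing perpetuity (Gordon): PV = PMT₁ / (r − g) = 45,900 / (r − 0.0038) = €862,781.95.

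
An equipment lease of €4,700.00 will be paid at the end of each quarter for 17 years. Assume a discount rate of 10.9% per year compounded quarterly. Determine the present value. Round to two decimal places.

This is an ordinary annuity: 68 payments of €4,700.00 at the end of each quarter.
Periodic rate r = 0.109/4 per quarter; n is counted in quarters.
PV = PMT × [(1 − (1+r)^−n)/r] = 4,700 × [1 − (1+r)^−68] / r = €144,759.62

€144,759.62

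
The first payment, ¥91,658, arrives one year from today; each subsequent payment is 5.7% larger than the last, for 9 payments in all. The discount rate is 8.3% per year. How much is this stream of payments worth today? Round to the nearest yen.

¥692,508

Periodic rate r = 0.083 per year.
Growing ordinary annuity: PV = PMT₁ × [1 − ((1+g)/(1+r))^n] / (r − g) = 91,658 × [1 − ((1+0.057)/(1+r))^9] / (r − 0.057) = ¥692,508.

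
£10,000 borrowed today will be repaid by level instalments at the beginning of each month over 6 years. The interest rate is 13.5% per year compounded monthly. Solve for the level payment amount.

£201.13

Level annuity due; solve PV = PMT × [(1 − (1+r)^−n)/r] × (1+r) for PMT.
Periodic rate r = 0.135/12 per month; n is counted in months.
With n = 72: PMT = 10,000 / ([(1 − (1+r)^−n)/r] × (1+r)) = £201.13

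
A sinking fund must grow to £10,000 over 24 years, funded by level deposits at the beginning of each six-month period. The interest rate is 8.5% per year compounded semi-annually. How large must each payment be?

Level annuity due; solve FV = PMT × [((1+r)^n − 1)/r] × (1+r) for PMT.
Periodic rate r = 0.085/2 per half-year; n is counted in half-years.
With n = 48: PMT = 10,000 / ([((1+r)^n − 1)/r] × (1+r)) = £63.97

£63.97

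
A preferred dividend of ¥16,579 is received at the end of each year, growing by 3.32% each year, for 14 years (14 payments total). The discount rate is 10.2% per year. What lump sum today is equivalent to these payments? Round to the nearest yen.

Periodic rate r = 0.102 per year.
Growing ordinary annuity: PV = PMT₁ × [1 − ((1+g)/(1+r))^n] / (r − g) = 16,579 × [1 − ((1+0.0332)/(1+r))^14] / (r − 0.0332) = ¥143,248.

¥143,248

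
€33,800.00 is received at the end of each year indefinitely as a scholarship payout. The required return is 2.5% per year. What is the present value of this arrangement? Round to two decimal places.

Periodic rate r = 0.025 per year.
Level perpetuity: PV = PMT / r = 33,800 / (0.025) = €1,352,000.00.

€1,352,000.00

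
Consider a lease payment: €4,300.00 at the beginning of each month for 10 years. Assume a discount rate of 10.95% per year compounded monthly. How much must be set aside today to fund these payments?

€315,656.36

This is an annuity due: 120 payments of €4,300.00 at the beginning of each month.
Periodic rate r = 0.1095/12 per month; n is counted in months.
PV = PMT × [(1 − (1+r)^−n)/r] × (1+r) = 4,300 × [1 − (1+r)^−120] / r × (1+r) = €315,656.36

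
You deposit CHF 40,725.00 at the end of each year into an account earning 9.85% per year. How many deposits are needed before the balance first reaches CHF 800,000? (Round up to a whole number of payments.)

12 payments

Periodic rate r = 0.0985 per year.
Ordinary annuity FV: 800,000 = 40,725 × [((1+r)^n − 1)/r].
(1+r)^n = 1 + 800,000 × r / 40,725, so n = ln(1 + 800,000·r/40,725) / ln(1+r) = 11.46.
Round up to a whole number of payments: n = 12.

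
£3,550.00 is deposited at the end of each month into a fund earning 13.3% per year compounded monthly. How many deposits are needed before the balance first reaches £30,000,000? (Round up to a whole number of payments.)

Periodic rate r = 0.133/12 per month; n is counted in months.
Ordinary annuity FV: 30,000,000 = 3,550 × [((1+r)^n − 1)/r].
(1+r)^n = 1 + 30,000,000 × r / 3,550, so n = ln(1 + 30,000,000·r/3,550) / ln(1+r) = 412.83.
Round up to a whole number of payments: n = 413.

413 payments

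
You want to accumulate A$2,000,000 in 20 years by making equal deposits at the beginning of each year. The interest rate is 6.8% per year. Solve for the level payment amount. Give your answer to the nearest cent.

Level annuity due; solve FV = PMT × [((1+r)^n − 1)/r] × (1+r) for PMT.
Periodic rate r = 0.068 per year.
With n = 20: PMT = 2,000,000 / ([((1+r)^n − 1)/r] × (1+r)) = A$46,686.66

A$46,686.66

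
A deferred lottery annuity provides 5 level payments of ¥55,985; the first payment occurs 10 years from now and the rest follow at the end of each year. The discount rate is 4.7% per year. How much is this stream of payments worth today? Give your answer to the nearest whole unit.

¥161,658

Ordinary annuity of 5 payments, first payment at period 10.
Periodic rate r = 0.047 per year.
The ordinary-annuity PV formula values the stream one period before the first payment (period 9); discount that back 9 periods:
PV₀ = 55,985 × [1 − (1+r)^−5] / r × (1+r)^−9 = ¥161,658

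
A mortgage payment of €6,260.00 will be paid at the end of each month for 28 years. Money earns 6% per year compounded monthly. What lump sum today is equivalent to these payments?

This is an ordinary annuity: 336 payments of €6,260.00 at the end of each month.
Periodic rate r = 0.06/12 per month; n is counted in months.
PV = PMT × [(1 − (1+r)^−n)/r] = 6,260 × [1 − (1+r)^−336] / r = €1,017,680.96

€1,017,680.96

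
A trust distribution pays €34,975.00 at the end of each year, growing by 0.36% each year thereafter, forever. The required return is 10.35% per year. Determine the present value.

Periodic rate r = 0.1035 per year.
Growing perpetuity (Gordon): PV = PMT₁ / (r − g) = 34,975 / (r − 0.0036) = €350,100.10.

€350,100.10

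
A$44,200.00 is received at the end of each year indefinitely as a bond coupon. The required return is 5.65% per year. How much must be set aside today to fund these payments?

A$782,300.88

Periodic rate r = 0.0565 per year.
Level perpetuity: PV = PMT / r = 44,200 / (0.0565) = A$782,300.88.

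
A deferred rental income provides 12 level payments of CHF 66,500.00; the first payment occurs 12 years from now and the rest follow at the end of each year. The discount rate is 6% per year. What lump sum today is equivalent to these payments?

CHF 293,697.54

Ordinary annuity of 12 payments, first payment at period 12.
Periodic rate r = 0.06 per year.
The ordinary-annuity PV formula values the stream one period before the first payment (period 11); discount that back 11 periods:
PV₀ = 66,500 × [1 − (1+r)^−12] / r × (1+r)^−11 = CHF 293,697.54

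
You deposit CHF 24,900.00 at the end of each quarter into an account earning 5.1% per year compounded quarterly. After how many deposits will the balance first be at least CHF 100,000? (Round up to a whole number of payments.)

Periodic rate r = 0.051/4 per quarter; n is counted in quarters.
Ordinary annuity FV: 100,000 = 24,900 × [((1+r)^n − 1)/r].
(1+r)^n = 1 + 100,000 × r / 24,900, so n = ln(1 + 100,000·r/24,900) / ln(1+r) = 3.94.
Round up to a whole number of payments: n = 4.

4 payments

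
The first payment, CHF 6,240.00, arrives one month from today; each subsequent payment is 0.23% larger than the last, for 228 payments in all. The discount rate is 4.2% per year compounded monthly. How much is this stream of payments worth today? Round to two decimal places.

Periodic rate r = 0.042/12 per month; n is counted in months.
Growing ordinary annuity: PV = PMT₁ × [1 − ((1+g)/(1+r))^n] / (r − g) = 6,240 × [1 − ((1+0.0023)/(1+r))^228] / (r − 0.0023) = CHF 1,241,561.07.

CHF 1,241,561.07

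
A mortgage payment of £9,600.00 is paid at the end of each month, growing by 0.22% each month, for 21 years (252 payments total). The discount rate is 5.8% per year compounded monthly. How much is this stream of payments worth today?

Periodic rate r = 0.058/12 per month; n is counted in months.
Growing ordinary annuity: PV = PMT₁ × [1 − ((1+g)/(1+r))^n] / (r − g) = 9,600 × [1 − ((1+0.0022)/(1+r))^252] / (r − 0.0022) = £1,763,752.75.

£1,763,752.75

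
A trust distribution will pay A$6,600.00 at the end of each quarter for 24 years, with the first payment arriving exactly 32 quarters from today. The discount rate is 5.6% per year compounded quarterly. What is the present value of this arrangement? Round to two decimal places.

A$225,716.73

Ordinary annuity of 96 payments, first payment at period 32.
Periodic rate r = 0.056/4 per quarter; n is counted in quarters.
The ordinary-annuity PV formula values the stream one period before the first payment (period 31); discount that back 31 periods:
PV₀ = 6,600 × [1 − (1+r)^−96] / r × (1+r)^−31 = A$225,716.73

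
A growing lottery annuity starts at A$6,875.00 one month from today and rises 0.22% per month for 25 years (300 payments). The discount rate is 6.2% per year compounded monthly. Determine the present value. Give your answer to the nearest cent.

Periodic rate r = 0.062/12 per month; n is counted in months.
Growing ordinary annuity: PV = PMT₁ × [1 − ((1+g)/(1+r))^n] / (r − g) = 6,875 × [1 − ((1+0.0022)/(1+r))^300] / (r − 0.0022) = A$1,362,642.91.

A$1,362,642.91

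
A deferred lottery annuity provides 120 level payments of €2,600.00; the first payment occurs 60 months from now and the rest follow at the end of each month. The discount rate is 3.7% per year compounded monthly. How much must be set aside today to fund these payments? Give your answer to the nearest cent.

€217,194.12

Ordinary annuity of 120 payments, first payment at period 60.
Periodic rate r = 0.037/12 per month; n is counted in months.
The ordinary-annuity PV formula values the stream one period before the first payment (period 59); discount that back 59 periods:
PV₀ = 2,600 × [1 − (1+r)^−120] / r × (1+r)^−59 = €217,194.12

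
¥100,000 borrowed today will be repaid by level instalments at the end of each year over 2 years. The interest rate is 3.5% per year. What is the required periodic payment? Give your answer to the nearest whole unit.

¥52,640

Level ordinary annuity; solve PV = PMT × [(1 − (1+r)^−n)/r] for PMT.
Periodic rate r = 0.035 per year.
With n = 2: PMT = 100,000 / ([(1 − (1+r)^−n)/r]) = ¥52,640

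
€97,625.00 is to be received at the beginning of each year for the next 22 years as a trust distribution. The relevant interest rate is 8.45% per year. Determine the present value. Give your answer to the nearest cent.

€1,042,628.95

This is an annuity due: 22 payments of €97,625.00 at the beginning of each year.
Periodic rate r = 0.0845 per year.
PV = PMT × [(1 − (1+r)^−n)/r] × (1+r) = 97,625 × [1 − (1+r)^−22] / r × (1+r) = €1,042,628.95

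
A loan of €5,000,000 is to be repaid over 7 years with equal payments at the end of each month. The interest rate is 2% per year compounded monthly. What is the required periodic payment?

€63,837.18

Level ordinary annuity; solve PV = PMT × [(1 − (1+r)^−n)/r] for PMT.
Periodic rate r = 0.02/12 per month; n is counted in months.
With n = 84: PMT = 5,000,000 / ([(1 − (1+r)^−n)/r]) = €63,837.18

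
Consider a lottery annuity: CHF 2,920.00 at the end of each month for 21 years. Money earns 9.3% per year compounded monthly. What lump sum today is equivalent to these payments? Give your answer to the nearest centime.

CHF 322,925.67

This is an ordinary annuity: 252 payments of CHF 2,920.00 at the end of each month.
Periodic rate r = 0.093/12 per month; n is counted in months.
PV = PMT × [(1 − (1+r)^−n)/r] = 2,920 × [1 − (1+r)^−252] / r = CHF 322,925.67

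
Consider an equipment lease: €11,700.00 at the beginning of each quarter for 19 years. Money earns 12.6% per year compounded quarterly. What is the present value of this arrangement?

This is an annuity due: 76 payments of €11,700.00 at the beginning of each quarter.
Periodic rate r = 0.126/4 per quarter; n is counted in quarters.
PV = PMT × [(1 − (1+r)^−n)/r] × (1+r) = 11,700 × [1 − (1+r)^−76] / r × (1+r) = €346,847.27

€346,847.27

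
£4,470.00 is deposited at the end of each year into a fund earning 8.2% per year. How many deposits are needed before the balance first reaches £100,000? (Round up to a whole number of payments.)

Periodic rate r = 0.082 per year.
Ordinary annuity FV: 100,000 = 4,470 × [((1+r)^n − 1)/r].
(1+r)^n = 1 + 100,000 × r / 4,470, so n = ln(1 + 100,000·r/4,470) / ln(1+r) = 13.22.
Round up to a whole number of payments: n = 14.

14 payments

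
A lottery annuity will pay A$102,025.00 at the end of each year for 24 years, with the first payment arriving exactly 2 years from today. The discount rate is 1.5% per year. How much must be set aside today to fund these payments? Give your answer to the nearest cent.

A$2,013,401.09

Ordinary annuity of 24 payments, first payment at period 2.
Periodic rate r = 0.015 per year.
The ordinary-annuity PV formula values the stream one period before the first payment (period 1); discount that back 1 periods:
PV₀ = 102,025 × [1 − (1+r)^−24] / r × (1+r)^−1 = A$2,013,401.09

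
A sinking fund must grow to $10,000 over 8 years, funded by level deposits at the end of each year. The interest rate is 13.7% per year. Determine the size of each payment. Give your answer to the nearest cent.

Level ordinary annuity; solve FV = PMT × [((1+r)^n − 1)/r] for PMT.
Periodic rate r = 0.137 per year.
With n = 8: PMT = 10,000 / ([((1+r)^n − 1)/r]) = $764.05

$764.05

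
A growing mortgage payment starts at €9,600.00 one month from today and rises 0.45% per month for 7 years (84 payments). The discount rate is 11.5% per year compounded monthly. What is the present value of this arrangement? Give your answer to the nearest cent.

€652,647.70

Periodic rate r = 0.115/12 per month; n is counted in months.
Growing ordinary annuity: PV = PMT₁ × [1 − ((1+g)/(1+r))^n] / (r − g) = 9,600 × [1 − ((1+0.0045)/(1+r))^84] / (r − 0.0045) = €652,647.70.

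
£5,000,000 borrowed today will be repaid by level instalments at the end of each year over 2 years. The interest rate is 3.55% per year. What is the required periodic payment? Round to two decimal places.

Level ordinary annuity; solve PV = PMT × [(1 − (1+r)^−n)/r] for PMT.
Periodic rate r = 0.0355 per year.
With n = 2: PMT = 5,000,000 / ([(1 − (1+r)^−n)/r]) = £2,633,898.92

£2,633,898.92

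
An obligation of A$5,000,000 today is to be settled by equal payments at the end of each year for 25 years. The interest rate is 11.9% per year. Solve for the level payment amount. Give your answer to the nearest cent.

Level ordinary annuity; solve PV = PMT × [(1 − (1+r)^−n)/r] for PMT.
Periodic rate r = 0.119 per year.
With n = 25: PMT = 5,000,000 / ([(1 − (1+r)^−n)/r]) = A$633,080.89

A$633,080.89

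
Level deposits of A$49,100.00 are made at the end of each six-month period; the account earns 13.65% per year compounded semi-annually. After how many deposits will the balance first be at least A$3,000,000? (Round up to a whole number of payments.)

25 payments

Periodic rate r = 0.1365/2 per half-year; n is counted in half-years.
Ordinary annuity FV: 3,000,000 = 49,100 × [((1+r)^n − 1)/r].
(1+r)^n = 1 + 3,000,000 × r / 49,100, so n = ln(1 + 3,000,000·r/49,100) / ln(1+r) = 24.88.
Round up to a whole number of payments: n = 25.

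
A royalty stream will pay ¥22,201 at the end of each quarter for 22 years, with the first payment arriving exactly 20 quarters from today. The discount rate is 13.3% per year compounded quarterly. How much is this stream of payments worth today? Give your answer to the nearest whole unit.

Ordinary annuity of 88 payments, first payment at period 20.
Periodic rate r = 0.133/4 per quarter; n is counted in quarters.
The ordinary-annuity PV formula values the stream one period before the first payment (period 19); discount that back 19 periods:
PV₀ = 22,201 × [1 − (1+r)^−88] / r × (1+r)^−19 = ¥338,491

¥338,491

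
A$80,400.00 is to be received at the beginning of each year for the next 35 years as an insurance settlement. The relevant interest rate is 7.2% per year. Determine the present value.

A$1,092,039.69

This is an annuity due: 35 payments of A$80,400.00 at the beginning of each year.
Periodic rate r = 0.072 per year.
PV = PMT × [(1 − (1+r)^−n)/r] × (1+r) = 80,400 × [1 − (1+r)^−35] / r × (1+r) = A$1,092,039.69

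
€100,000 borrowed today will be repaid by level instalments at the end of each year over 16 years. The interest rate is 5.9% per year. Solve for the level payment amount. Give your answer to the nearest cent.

Level ordinary annuity; solve PV = PMT × [(1 − (1+r)^−n)/r] for PMT.
Periodic rate r = 0.059 per year.
With n = 16: PMT = 100,000 / ([(1 − (1+r)^−n)/r]) = €9,827.37

€9,827.37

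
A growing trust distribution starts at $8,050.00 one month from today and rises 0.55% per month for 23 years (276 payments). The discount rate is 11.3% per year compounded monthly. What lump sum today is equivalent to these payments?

Periodic rate r = 0.113/12 per month; n is counted in months.
Growing ordinary annuity: PV = PMT₁ × [1 − ((1+g)/(1+r))^n] / (r − g) = 8,050 × [1 − ((1+0.0055)/(1+r))^276] / (r − 0.0055) = $1,352,437.98.

$1,352,437.98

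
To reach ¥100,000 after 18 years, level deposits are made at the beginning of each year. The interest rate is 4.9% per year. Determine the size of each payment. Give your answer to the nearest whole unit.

Level annuity due; solve FV = PMT × [((1+r)^n − 1)/r] × (1+r) for PMT.
Periodic rate r = 0.049 per year.
With n = 18: PMT = 100,000 / ([((1+r)^n − 1)/r] × (1+r)) = ¥3,420

¥3,420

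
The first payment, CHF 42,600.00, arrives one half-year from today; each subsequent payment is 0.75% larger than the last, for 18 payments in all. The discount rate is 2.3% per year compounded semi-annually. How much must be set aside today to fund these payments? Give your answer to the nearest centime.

CHF 733,129.85

Periodic rate r = 0.023/2 per half-year; n is counted in half-years.
Growing ordinary annuity: PV = PMT₁ × [1 − ((1+g)/(1+r))^n] / (r − g) = 42,600 × [1 − ((1+0.0075)/(1+r))^18] / (r − 0.0075) = CHF 733,129.85.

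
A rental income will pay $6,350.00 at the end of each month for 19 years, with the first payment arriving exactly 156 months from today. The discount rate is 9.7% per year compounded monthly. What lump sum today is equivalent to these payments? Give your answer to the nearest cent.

Ordinary annuity of 228 payments, first payment at period 156.
Periodic rate r = 0.097/12 per month; n is counted in months.
The ordinary-annuity PV formula values the stream one period before the first payment (period 155); discount that back 155 periods:
PV₀ = 6,350 × [1 − (1+r)^−228] / r × (1+r)^−155 = $189,567.41

$189,567.41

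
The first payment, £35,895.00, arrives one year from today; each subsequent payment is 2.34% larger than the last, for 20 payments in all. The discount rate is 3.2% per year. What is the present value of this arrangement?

£643,226.67

Periodic rate r = 0.032 per year.
Growing ordinary annuity: PV = PMT₁ × [1 − ((1+g)/(1+r))^n] / (r − g) = 35,895 × [1 − ((1+0.0234)/(1+r))^20] / (r − 0.0234) = £643,226.67.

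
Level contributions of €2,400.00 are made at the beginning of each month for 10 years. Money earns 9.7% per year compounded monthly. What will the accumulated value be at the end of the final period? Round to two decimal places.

€487,175.78

This is an annuity due: 120 deposits of €2,400.00 at the beginning of each month.
Periodic rate r = 0.097/12 per month; n is counted in months.
FV = PMT × [((1+r)^n − 1)/r] × (1+r) = 2,400 × [(1+r)^120 − 1] / r × (1+r) = €487,175.78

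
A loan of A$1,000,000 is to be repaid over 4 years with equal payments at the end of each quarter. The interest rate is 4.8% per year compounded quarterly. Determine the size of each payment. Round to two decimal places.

Level ordinary annuity; solve PV = PMT × [(1 − (1+r)^−n)/r] for PMT.
Periodic rate r = 0.048/4 per quarter; n is counted in quarters.
With n = 16: PMT = 1,000,000 / ([(1 − (1+r)^−n)/r]) = A$69,065.00

A$69,065.00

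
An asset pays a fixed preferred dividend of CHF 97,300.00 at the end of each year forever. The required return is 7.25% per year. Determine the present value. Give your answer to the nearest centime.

Periodic rate r = 0.0725 per year.
Level perpetuity: PV = PMT / r = 97,300 / (0.0725) = CHF 1,342,068.97.

CHF 1,342,068.97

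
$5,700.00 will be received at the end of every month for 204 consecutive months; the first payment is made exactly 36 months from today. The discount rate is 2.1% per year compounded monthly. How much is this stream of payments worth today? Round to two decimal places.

Ordinary annuity of 204 payments, first payment at period 36.
Periodic rate r = 0.021/12 per month; n is counted in months.
The ordinary-annuity PV formula values the stream one period before the first payment (period 35); discount that back 35 periods:
PV₀ = 5,700 × [1 − (1+r)^−204] / r × (1+r)^−35 = $919,166.09

$919,166.09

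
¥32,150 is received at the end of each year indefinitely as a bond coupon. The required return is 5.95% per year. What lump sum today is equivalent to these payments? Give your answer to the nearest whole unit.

¥540,336

Periodic rate r = 0.0595 per year.
Level perpetuity: PV = PMT / r = 32,150 / (0.0595) = ¥540,336.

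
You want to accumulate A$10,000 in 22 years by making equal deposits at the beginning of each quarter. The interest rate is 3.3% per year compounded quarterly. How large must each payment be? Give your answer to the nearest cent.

Level annuity due; solve FV = PMT × [((1+r)^n − 1)/r] × (1+r) for PMT.
Periodic rate r = 0.033/4 per quarter; n is counted in quarters.
With n = 88: PMT = 10,000 / ([((1+r)^n − 1)/r] × (1+r)) = A$77.15

A$77.15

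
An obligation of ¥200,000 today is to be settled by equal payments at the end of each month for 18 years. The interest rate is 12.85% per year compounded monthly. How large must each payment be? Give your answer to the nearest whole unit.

Level ordinary annuity; solve PV = PMT × [(1 − (1+r)^−n)/r] for PMT.
Periodic rate r = 0.1285/12 per month; n is counted in months.
With n = 216: PMT = 200,000 / ([(1 − (1+r)^−n)/r]) = ¥2,380

¥2,380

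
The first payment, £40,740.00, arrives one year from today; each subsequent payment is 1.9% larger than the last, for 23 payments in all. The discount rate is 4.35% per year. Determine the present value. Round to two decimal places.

Periodic rate r = 0.0435 per year.
Growing ordinary annuity: PV = PMT₁ × [1 − ((1+g)/(1+r))^n] / (r − g) = 40,740 × [1 − ((1+0.019)/(1+r))^23] / (r − 0.019) = £700,060.11.

£700,060.11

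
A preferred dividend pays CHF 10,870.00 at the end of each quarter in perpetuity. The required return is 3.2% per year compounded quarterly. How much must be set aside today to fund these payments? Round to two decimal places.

CHF 1,358,750.00

Periodic rate r = 0.032/4 per quarter.
Level perpetuity: PV = PMT / r = 10,870 / (0.032/4) = CHF 1,358,750.00.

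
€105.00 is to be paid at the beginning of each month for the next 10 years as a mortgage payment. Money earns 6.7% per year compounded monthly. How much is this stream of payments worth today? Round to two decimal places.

This is an annuity due: 120 payments of €105.00 at the beginning of each month.
Periodic rate r = 0.067/12 per month; n is counted in months.
PV = PMT × [(1 − (1+r)^−n)/r] × (1+r) = 105 × [1 − (1+r)^−120] / r × (1+r) = €9,216.01

€9,216.01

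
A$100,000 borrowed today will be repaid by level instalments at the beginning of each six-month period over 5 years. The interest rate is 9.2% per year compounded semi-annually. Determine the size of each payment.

A$12,141.58

Level annuity due; solve PV = PMT × [(1 − (1+r)^−n)/r] × (1+r) for PMT.
Periodic rate r = 0.092/2 per half-year; n is counted in half-years.
With n = 10: PMT = 100,000 / ([(1 − (1+r)^−n)/r] × (1+r)) = A$12,141.58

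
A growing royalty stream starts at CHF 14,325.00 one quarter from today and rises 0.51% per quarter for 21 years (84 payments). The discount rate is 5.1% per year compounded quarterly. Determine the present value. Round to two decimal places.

Periodic rate r = 0.051/4 per quarter; n is counted in quarters.
Growing ordinary annuity: PV = PMT₁ × [1 − ((1+g)/(1+r))^n] / (r − g) = 14,325 × [1 − ((1+0.0051)/(1+r))^84] / (r − 0.0051) = CHF 882,120.88.

CHF 882,120.88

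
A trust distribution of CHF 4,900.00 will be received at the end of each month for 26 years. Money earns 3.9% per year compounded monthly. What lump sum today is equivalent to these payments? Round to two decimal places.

This is an ordinary annuity: 312 payments of CHF 4,900.00 at the end of each month.
Periodic rate r = 0.039/12 per month; n is counted in months.
PV = PMT × [(1 − (1+r)^−n)/r] = 4,900 × [1 − (1+r)^−312] / r = CHF 959,854.28

CHF 959,854.28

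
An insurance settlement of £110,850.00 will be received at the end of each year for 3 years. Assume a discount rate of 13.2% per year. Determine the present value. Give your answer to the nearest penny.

£260,847.49

This is an ordinary annuity: 3 payments of £110,850.00 at the end of each year.
Periodic rate r = 0.132 per year.
PV = PMT × [(1 − (1+r)^−n)/r] = 110,850 × [1 − (1+r)^−3] / r = £260,847.49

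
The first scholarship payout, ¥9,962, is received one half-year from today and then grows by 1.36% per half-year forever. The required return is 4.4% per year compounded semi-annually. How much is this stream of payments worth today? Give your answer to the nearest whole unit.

¥1,185,952

Periodic rate r = 0.044/2 per half-year.
Growing perpetuity (Gordon): PV = PMT₁ / (r − g) = 9,962 / (r − 0.0136) = ¥1,185,952.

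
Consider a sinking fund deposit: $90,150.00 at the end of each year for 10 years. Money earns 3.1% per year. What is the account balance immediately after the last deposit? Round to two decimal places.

$1,038,240.87

This is an ordinary annuity: 10 deposits of $90,150.00 at the end of each year.
Periodic rate r = 0.031 per year.
FV = PMT × [((1+r)^n − 1)/r] = 90,150 × [(1+r)^10 − 1] / r = $1,038,240.87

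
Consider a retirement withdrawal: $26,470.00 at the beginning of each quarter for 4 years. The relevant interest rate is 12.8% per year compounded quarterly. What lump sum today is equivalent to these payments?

$337,944.00

This is an annuity due: 16 payments of $26,470.00 at the beginning of each quarter.
Periodic rate r = 0.128/4 per quarter; n is counted in quarters.
PV = PMT × [(1 − (1+r)^−n)/r] × (1+r) = 26,470 × [1 − (1+r)^−16] / r × (1+r) = $337,944.00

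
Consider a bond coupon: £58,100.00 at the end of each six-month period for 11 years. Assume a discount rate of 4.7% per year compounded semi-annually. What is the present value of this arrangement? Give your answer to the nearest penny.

£989,222.66

This is an ordinary annuity: 22 payments of £58,100.00 at the end of each six-month period.
Periodic rate r = 0.047/2 per half-year; n is counted in half-years.
PV = PMT × [(1 − (1+r)^−n)/r] = 58,100 × [1 − (1+r)^−22] / r = £989,222.66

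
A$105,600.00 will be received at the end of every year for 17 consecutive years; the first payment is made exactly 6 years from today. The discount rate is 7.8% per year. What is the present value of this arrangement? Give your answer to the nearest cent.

A$670,592.07

Ordinary annuity of 17 payments, first payment at period 6.
Periodic rate r = 0.078 per year.
The ordinary-annuity PV formula values the stream one period before the first payment (period 5); discount that back 5 periods:
PV₀ = 105,600 × [1 − (1+r)^−17] / r × (1+r)^−5 = A$670,592.07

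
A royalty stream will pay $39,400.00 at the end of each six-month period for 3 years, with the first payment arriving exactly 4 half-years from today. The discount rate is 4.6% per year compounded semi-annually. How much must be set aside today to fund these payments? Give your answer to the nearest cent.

Ordinary annuity of 6 payments, first payment at period 4.
Periodic rate r = 0.046/2 per half-year; n is counted in half-years.
The ordinary-annuity PV formula values the stream one period before the first payment (period 3); discount that back 3 periods:
PV₀ = 39,400 × [1 − (1+r)^−6] / r × (1+r)^−3 = $204,071.94

$204,071.94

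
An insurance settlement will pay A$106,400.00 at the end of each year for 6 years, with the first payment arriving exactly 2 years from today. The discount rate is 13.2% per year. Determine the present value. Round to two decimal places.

A$373,658.05

Ordinary annuity of 6 payments, first payment at period 2.
Periodic rate r = 0.132 per year.
The ordinary-annuity PV formula values the stream one period before the first payment (period 1); discount that back 1 periods:
PV₀ = 106,400 × [1 − (1+r)^−6] / r × (1+r)^−1 = A$373,658.05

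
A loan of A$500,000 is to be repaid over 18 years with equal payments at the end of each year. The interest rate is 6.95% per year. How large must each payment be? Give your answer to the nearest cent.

Level ordinary annuity; solve PV = PMT × [(1 − (1+r)^−n)/r] for PMT.
Periodic rate r = 0.0695 per year.
With n = 18: PMT = 500,000 / ([(1 − (1+r)^−n)/r]) = A$49,527.08

A$49,527.08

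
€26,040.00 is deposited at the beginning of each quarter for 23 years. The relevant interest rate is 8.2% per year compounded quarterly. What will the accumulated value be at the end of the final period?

This is an annuity due: 92 deposits of €26,040.00 at the beginning of each quarter.
Periodic rate r = 0.082/4 per quarter; n is counted in quarters.
FV = PMT × [((1+r)^n − 1)/r] × (1+r) = 26,040 × [(1+r)^92 − 1] / r × (1+r) = €7,088,598.20

€7,088,598.20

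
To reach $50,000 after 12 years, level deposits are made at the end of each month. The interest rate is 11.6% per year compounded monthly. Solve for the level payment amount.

Level ordinary annuity; solve FV = PMT × [((1+r)^n − 1)/r] for PMT.
Periodic rate r = 0.116/12 per month; n is counted in months.
With n = 144: PMT = 50,000 / ([((1+r)^n − 1)/r]) = $161.32

$161.32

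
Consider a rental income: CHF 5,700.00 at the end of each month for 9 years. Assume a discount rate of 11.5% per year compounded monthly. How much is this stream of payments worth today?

CHF 382,456.38

This is an ordinary annuity: 108 payments of CHF 5,700.00 at the end of each month.
Periodic rate r = 0.115/12 per month; n is counted in months.
PV = PMT × [(1 − (1+r)^−n)/r] = 5,700 × [1 − (1+r)^−108] / r = CHF 382,456.38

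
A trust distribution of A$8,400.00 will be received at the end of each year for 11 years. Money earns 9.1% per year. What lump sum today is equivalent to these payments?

A$56,894.45

This is an ordinary annuity: 11 payments of A$8,400.00 at the end of each year.
Periodic rate r = 0.091 per year.
PV = PMT × [(1 − (1+r)^−n)/r] = 8,400 × [1 − (1+r)^−11] / r = A$56,894.45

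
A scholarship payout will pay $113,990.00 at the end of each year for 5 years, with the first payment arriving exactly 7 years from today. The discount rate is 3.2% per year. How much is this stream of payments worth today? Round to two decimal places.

$429,685.09

Ordinary annuity of 5 payments, first payment at period 7.
Periodic rate r = 0.032 per year.
The ordinary-annuity PV formula values the stream one period before the first payment (period 6); discount that back 6 periods:
PV₀ = 113,990 × [1 − (1+r)^−5] / r × (1+r)^−6 = $429,685.09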